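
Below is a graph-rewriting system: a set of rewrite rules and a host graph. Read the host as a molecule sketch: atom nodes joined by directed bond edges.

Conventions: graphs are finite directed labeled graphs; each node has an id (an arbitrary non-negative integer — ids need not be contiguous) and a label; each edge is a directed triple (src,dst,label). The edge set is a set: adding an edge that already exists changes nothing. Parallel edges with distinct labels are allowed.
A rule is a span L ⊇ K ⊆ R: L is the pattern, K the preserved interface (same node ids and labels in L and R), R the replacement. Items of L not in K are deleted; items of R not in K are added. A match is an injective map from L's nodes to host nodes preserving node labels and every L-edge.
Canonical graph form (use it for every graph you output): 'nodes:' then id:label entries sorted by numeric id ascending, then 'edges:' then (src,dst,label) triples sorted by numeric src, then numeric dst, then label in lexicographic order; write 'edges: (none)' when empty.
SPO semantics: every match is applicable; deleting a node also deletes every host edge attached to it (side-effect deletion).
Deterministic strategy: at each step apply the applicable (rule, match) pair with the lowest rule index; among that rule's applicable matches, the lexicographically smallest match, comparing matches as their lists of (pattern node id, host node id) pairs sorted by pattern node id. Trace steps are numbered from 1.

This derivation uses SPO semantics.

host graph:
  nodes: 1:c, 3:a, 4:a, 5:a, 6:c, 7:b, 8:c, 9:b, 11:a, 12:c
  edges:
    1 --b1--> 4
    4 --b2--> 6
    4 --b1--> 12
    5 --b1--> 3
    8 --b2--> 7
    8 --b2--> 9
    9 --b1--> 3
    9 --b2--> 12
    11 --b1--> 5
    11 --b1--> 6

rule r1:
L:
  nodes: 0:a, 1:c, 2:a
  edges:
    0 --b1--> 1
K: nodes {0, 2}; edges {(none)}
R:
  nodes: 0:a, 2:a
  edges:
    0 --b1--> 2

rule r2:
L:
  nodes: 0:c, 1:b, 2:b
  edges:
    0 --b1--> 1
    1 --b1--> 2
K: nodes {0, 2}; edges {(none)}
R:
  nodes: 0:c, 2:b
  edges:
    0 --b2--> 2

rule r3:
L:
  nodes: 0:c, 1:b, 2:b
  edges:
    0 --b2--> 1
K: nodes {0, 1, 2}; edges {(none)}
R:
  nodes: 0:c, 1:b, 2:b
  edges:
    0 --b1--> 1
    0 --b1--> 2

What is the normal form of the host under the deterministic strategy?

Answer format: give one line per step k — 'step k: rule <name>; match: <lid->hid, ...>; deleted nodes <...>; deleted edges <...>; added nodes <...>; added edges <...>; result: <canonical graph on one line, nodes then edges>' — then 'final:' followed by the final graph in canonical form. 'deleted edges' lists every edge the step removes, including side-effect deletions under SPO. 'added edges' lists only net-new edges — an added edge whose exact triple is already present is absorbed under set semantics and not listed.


step 1: rule r1; match: 0->4, 1->12, 2->3; deleted nodes 12; deleted edges (4,12,b1); (9,12,b2); added nodes (none); added edges (4,3,b1); result: nodes: 1:c, 3:a, 4:a, 5:a, 6:c, 7:b, 8:c, 9:b, 11:a edges: (1,4,b1); (4,3,b1); (4,6,b2); (5,3,b1); (8,7,b2); (8,9,b2); (9,3,b1); (11,5,b1); (11,6,b1)
step 2: rule r1; match: 0->11, 1->6, 2->3; deleted nodes 6; deleted edges (4,6,b2); (11,6,b1); added nodes (none); added edges (11,3,b1); result: nodes: 1:c, 3:a, 4:a, 5:a, 7:b, 8:c, 9:b, 11:a edges: (1,4,b1); (4,3,b1); (5,3,b1); (8,7,b2); (8,9,b2); (9,3,b1); (11,3,b1); (11,5,b1)
step 3: rule r3; match: 0->8, 1->7, 2->9; deleted nodes (none); deleted edges (8,7,b2); added nodes (none); added edges (8,7,b1); (8,9,b1); result: nodes: 1:c, 3:a, 4:a, 5:a, 7:b, 8:c, 9:b, 11:a edges: (1,4,b1); (4,3,b1); (5,3,b1); (8,7,b1); (8,9,b1); (8,9,b2); (9,3,b1); (11,3,b1); (11,5,b1)
step 4: rule r3; match: 0->8, 1->9, 2->7; deleted nodes (none); deleted edges (8,9,b2); added nodes (none); added edges (none); result: nodes: 1:c, 3:a, 4:a, 5:a, 7:b, 8:c, 9:b, 11:a edges: (1,4,b1); (4,3,b1); (5,3,b1); (8,7,b1); (8,9,b1); (9,3,b1); (11,3,b1); (11,5,b1)
final:
nodes: 1:c, 3:a, 4:a, 5:a, 7:b, 8:c, 9:b, 11:a
edges: (1,4,b1); (4,3,b1); (5,3,b1); (8,7,b1); (8,9,b1); (9,3,b1); (11,3,b1); (11,5,b1)


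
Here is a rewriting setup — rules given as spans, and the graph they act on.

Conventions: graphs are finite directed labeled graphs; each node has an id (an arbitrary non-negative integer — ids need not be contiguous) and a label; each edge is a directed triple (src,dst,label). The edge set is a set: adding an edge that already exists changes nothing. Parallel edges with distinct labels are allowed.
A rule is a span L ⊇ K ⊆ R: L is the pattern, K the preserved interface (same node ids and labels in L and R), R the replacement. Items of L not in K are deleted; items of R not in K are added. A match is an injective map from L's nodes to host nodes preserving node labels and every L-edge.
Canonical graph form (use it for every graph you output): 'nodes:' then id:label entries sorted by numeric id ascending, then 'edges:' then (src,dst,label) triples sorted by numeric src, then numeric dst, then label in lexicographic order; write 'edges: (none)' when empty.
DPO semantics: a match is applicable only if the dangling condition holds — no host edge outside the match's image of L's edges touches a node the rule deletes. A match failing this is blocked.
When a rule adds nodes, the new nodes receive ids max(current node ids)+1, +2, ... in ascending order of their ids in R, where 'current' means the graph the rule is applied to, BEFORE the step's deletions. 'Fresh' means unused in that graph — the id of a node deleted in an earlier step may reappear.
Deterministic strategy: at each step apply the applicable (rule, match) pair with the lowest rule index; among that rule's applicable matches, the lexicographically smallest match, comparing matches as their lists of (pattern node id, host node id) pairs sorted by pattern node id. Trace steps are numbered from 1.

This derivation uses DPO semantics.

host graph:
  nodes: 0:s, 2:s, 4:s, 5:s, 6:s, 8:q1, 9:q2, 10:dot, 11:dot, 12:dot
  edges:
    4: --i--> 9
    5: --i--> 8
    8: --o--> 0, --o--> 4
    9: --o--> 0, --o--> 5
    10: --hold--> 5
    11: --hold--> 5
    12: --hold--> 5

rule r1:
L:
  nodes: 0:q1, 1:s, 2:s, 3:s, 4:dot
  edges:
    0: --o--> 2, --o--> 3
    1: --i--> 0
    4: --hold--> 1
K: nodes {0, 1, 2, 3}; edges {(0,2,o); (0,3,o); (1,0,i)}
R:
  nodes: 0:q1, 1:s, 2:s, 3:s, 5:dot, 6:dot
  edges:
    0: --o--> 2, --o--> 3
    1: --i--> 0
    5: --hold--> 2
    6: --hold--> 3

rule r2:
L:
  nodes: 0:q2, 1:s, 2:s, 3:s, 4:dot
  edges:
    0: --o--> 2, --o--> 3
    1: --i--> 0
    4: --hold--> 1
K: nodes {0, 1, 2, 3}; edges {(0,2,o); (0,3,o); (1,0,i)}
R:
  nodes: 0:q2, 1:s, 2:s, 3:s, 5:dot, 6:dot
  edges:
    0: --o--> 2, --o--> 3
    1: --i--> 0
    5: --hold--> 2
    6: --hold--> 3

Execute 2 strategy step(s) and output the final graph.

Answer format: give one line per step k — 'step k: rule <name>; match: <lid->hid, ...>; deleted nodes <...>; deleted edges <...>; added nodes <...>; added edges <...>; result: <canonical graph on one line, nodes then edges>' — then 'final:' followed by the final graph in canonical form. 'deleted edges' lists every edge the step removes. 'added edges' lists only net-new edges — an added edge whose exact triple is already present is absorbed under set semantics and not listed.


step 1: rule r1; match: 0->8, 1->5, 2->0, 3->4, 4->10; deleted nodes 10; deleted edges (10,5,hold); added nodes 13, 14; added edges (13,0,hold); (14,4,hold); result: nodes: 0:s, 2:s, 4:s, 5:s, 6:s, 8:q1, 9:q2, 11:dot, 12:dot, 13:dot, 14:dot edges: (4,9,i); (5,8,i); (8,0,o); (8,4,o); (9,0,o); (9,5,o); (11,5,hold); (12,5,hold); (13,0,hold); (14,4,hold)
step 2: rule r1; match: 0->8, 1->5, 2->0, 3->4, 4->11; deleted nodes 11; deleted edges (11,5,hold); added nodes 15, 16; added edges (15,0,hold); (16,4,hold); result: nodes: 0:s, 2:s, 4:s, 5:s, 6:s, 8:q1, 9:q2, 12:dot, 13:dot, 14:dot, 15:dot, 16:dot edges: (4,9,i); (5,8,i); (8,0,o); (8,4,o); (9,0,o); (9,5,o); (12,5,hold); (13,0,hold); (14,4,hold); (15,0,hold); (16,4,hold)
final:
nodes: 0:s, 2:s, 4:s, 5:s, 6:s, 8:q1, 9:q2, 12:dot, 13:dot, 14:dot, 15:dot, 16:dot
edges: (4,9,i); (5,8,i); (8,0,o); (8,4,o); (9,0,o); (9,5,o); (12,5,hold); (13,0,hold); (14,4,hold); (15,0,hold); (16,4,hold)


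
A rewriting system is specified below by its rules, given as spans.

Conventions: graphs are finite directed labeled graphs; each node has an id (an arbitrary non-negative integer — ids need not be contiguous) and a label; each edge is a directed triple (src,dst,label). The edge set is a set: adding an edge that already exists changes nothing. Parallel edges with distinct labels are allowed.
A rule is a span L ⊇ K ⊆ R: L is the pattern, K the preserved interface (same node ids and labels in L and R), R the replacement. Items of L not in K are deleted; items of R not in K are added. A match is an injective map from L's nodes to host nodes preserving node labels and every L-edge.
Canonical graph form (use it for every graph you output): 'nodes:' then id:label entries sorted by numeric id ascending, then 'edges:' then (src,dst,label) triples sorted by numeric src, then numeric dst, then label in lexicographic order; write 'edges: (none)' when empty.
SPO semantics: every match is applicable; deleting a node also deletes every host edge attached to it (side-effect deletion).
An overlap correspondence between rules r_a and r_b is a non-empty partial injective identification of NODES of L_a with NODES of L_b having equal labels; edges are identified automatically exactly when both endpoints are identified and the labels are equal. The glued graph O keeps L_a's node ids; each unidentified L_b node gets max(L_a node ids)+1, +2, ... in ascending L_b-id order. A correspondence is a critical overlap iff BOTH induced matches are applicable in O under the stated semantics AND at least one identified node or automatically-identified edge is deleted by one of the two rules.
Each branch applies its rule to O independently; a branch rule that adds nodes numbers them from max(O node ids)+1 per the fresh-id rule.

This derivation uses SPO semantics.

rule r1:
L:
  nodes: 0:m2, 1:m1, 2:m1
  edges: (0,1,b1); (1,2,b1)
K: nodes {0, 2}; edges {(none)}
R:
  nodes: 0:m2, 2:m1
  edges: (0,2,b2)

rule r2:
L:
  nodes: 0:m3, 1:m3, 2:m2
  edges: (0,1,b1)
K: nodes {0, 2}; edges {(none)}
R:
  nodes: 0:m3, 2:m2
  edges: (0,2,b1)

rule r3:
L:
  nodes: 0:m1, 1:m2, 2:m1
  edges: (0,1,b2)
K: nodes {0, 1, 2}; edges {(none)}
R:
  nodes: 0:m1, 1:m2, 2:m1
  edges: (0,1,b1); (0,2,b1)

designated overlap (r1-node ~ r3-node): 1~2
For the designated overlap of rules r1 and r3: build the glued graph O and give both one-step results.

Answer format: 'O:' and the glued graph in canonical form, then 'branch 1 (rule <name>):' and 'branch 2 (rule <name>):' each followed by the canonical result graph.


O:
nodes: 0:m2, 1:m1, 2:m1, 3:m1, 4:m2
edges: (0,1,b1); (1,2,b1); (3,4,b2)
branch 1 (rule r1):
nodes: 0:m2, 2:m1, 3:m1, 4:m2
edges: (0,2,b2); (3,4,b2)
branch 2 (rule r3):
nodes: 0:m2, 1:m1, 2:m1, 3:m1, 4:m2
edges: (0,1,b1); (1,2,b1); (3,1,b1); (3,4,b1)


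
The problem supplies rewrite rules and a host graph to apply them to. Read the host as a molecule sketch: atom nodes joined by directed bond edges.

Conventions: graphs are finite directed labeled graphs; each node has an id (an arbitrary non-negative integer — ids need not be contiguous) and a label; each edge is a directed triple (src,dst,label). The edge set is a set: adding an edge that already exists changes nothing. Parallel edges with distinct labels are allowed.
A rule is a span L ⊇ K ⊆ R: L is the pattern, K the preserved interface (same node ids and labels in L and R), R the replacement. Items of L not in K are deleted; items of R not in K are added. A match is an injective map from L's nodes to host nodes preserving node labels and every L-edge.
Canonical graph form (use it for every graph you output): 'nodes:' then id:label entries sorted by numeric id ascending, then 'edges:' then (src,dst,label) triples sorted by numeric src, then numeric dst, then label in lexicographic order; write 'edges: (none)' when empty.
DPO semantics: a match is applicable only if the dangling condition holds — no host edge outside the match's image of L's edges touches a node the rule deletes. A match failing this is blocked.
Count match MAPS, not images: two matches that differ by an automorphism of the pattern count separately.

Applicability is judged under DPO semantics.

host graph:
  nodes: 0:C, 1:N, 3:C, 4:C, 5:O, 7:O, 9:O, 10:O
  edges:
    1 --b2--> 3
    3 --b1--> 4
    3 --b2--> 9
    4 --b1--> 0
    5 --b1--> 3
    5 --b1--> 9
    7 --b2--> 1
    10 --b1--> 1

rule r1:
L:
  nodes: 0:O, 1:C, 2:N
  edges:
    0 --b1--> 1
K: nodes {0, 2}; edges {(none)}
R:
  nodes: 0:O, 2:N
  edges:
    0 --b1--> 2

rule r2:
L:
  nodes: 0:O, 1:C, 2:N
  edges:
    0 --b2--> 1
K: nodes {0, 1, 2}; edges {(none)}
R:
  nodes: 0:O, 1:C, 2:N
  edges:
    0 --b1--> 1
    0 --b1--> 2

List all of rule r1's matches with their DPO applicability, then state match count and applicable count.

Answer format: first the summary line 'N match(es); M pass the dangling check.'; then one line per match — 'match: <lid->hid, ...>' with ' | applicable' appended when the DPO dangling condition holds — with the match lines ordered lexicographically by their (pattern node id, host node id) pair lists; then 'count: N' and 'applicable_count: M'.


1 match(es); 0 pass the dangling check.
match: 0->5, 1->3, 2->1
count: 1
applicable_count: 0


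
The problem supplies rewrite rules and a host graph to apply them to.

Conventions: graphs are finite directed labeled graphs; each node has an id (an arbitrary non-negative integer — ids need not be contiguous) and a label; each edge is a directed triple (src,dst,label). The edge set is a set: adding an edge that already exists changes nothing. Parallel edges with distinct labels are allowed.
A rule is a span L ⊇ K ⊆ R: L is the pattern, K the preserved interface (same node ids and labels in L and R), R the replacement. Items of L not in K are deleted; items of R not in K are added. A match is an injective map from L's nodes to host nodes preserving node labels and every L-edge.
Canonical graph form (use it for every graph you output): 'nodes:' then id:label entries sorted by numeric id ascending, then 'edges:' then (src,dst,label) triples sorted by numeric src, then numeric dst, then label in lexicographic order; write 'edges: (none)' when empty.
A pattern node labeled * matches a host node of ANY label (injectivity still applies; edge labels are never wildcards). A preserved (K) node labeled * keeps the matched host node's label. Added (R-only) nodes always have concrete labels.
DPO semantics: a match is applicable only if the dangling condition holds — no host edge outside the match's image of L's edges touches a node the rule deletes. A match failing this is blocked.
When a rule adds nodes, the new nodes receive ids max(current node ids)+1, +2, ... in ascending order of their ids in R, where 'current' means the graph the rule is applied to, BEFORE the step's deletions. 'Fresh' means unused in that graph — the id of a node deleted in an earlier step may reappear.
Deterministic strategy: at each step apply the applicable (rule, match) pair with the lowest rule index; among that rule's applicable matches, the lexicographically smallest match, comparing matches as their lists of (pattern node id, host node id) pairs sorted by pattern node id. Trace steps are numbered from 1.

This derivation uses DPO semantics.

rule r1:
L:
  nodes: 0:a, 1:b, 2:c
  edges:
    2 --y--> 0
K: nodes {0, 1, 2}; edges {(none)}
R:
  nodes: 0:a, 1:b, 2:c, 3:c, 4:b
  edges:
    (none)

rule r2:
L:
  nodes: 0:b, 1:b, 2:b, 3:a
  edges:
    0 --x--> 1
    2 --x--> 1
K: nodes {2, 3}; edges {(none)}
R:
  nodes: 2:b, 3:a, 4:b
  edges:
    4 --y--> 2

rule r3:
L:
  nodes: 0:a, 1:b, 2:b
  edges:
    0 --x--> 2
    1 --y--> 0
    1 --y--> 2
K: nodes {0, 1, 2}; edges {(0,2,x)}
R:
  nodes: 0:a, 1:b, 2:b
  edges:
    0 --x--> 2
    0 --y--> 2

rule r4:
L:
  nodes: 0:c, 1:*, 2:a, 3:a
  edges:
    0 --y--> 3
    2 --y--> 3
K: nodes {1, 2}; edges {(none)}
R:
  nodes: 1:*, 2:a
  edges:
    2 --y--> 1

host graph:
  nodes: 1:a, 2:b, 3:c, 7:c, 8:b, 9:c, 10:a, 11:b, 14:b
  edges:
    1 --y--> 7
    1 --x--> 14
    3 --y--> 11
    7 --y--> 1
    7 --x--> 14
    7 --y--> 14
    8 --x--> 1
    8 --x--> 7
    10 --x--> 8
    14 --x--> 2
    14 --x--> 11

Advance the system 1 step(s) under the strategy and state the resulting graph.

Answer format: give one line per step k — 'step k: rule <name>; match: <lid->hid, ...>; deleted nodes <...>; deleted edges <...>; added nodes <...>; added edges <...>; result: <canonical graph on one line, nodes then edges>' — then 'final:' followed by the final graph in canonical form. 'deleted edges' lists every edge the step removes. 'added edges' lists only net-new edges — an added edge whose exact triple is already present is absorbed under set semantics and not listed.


step 1: rule r1; match: 0->1, 1->2, 2->7; deleted nodes (none); deleted edges (7,1,y); added nodes 15, 16; added edges (none); result: nodes: 1:a, 2:b, 3:c, 7:c, 8:b, 9:c, 10:a, 11:b, 14:b, 15:c, 16:b edges: (1,7,y); (1,14,x); (3,11,y); (7,14,x); (7,14,y); (8,1,x); (8,7,x); (10,8,x); (14,2,x); (14,11,x)
final:
nodes: 1:a, 2:b, 3:c, 7:c, 8:b, 9:c, 10:a, 11:b, 14:b, 15:c, 16:b
edges: (1,7,y); (1,14,x); (3,11,y); (7,14,x); (7,14,y); (8,1,x); (8,7,x); (10,8,x); (14,2,x); (14,11,x)


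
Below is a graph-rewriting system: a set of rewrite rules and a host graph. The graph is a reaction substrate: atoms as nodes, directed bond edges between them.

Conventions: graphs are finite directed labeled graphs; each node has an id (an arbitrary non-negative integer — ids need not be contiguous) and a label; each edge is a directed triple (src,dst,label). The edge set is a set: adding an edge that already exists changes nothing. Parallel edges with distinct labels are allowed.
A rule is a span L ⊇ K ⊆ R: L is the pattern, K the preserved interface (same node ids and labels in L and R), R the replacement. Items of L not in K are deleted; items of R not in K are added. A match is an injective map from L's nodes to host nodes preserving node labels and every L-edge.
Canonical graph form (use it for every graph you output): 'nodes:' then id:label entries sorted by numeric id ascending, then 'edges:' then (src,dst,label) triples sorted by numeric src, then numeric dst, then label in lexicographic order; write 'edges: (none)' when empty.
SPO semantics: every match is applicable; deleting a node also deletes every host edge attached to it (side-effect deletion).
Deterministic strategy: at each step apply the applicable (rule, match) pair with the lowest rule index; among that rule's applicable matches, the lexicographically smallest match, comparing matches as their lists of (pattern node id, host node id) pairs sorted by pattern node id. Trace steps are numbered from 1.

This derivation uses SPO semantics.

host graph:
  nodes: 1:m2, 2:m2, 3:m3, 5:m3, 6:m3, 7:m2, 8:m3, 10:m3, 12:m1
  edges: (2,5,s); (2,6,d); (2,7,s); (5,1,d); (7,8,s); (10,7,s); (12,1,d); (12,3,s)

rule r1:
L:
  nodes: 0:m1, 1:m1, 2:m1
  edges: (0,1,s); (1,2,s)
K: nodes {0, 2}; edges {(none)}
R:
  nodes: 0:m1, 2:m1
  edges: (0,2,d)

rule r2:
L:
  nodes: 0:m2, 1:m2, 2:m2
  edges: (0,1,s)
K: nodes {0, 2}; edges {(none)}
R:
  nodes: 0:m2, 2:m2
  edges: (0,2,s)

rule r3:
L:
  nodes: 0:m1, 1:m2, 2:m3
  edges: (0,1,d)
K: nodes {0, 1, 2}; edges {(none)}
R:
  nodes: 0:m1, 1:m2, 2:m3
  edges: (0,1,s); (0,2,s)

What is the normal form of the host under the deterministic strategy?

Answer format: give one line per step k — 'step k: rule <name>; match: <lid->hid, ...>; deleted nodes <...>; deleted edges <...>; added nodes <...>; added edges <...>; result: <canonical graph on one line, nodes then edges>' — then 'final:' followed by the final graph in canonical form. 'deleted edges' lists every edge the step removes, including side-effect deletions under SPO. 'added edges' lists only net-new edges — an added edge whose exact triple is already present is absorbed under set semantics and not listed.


step 1: rule r2; match: 0->2, 1->7, 2->1; deleted nodes 7; deleted edges (2,7,s); (7,8,s); (10,7,s); added nodes (none); added edges (2,1,s); result: nodes: 1:m2, 2:m2, 3:m3, 5:m3, 6:m3, 8:m3, 10:m3, 12:m1 edges: (2,1,s); (2,5,s); (2,6,d); (5,1,d); (12,1,d); (12,3,s)
step 2: rule r3; match: 0->12, 1->1, 2->3; deleted nodes (none); deleted edges (12,1,d); added nodes (none); added edges (12,1,s); result: nodes: 1:m2, 2:m2, 3:m3, 5:m3, 6:m3, 8:m3, 10:m3, 12:m1 edges: (2,1,s); (2,5,s); (2,6,d); (5,1,d); (12,1,s); (12,3,s)
final:
nodes: 1:m2, 2:m2, 3:m3, 5:m3, 6:m3, 8:m3, 10:m3, 12:m1
edges: (2,1,s); (2,5,s); (2,6,d); (5,1,d); (12,1,s); (12,3,s)


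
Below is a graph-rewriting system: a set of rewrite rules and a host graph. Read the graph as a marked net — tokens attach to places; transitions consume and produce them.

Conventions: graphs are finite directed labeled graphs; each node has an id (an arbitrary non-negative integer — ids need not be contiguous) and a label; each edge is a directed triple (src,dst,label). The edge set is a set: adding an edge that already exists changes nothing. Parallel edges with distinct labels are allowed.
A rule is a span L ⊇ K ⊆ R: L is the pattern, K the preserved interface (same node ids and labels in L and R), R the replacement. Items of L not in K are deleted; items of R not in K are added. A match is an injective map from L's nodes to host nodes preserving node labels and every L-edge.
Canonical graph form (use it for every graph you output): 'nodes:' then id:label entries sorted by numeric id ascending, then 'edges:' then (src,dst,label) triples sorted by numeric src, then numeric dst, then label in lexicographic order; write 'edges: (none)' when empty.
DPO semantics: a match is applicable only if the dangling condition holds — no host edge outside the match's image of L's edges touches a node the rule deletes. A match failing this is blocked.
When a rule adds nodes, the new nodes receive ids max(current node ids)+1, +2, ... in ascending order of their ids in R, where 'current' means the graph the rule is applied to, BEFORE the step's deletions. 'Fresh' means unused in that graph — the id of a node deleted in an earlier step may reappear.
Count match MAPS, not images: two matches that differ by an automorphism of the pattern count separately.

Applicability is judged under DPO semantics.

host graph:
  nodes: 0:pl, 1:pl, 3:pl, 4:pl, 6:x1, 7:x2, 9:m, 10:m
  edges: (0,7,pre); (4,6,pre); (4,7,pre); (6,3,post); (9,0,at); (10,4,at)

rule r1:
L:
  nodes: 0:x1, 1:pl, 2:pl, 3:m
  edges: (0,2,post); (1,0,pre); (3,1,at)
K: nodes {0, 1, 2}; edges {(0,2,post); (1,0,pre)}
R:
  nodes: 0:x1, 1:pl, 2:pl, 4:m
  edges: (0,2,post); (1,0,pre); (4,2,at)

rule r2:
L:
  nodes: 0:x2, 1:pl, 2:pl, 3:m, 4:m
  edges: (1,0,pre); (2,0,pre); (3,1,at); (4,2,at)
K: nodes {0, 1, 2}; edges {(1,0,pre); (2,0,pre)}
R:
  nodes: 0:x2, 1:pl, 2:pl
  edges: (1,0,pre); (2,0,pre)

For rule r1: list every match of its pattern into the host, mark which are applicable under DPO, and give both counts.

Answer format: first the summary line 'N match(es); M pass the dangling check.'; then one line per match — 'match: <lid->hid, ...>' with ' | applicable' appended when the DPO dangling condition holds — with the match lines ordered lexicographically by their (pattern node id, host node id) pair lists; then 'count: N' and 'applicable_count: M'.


1 match(es); 1 pass the dangling check.
match: 0->6, 1->4, 2->3, 3->10 | applicable
count: 1
applicable_count: 1


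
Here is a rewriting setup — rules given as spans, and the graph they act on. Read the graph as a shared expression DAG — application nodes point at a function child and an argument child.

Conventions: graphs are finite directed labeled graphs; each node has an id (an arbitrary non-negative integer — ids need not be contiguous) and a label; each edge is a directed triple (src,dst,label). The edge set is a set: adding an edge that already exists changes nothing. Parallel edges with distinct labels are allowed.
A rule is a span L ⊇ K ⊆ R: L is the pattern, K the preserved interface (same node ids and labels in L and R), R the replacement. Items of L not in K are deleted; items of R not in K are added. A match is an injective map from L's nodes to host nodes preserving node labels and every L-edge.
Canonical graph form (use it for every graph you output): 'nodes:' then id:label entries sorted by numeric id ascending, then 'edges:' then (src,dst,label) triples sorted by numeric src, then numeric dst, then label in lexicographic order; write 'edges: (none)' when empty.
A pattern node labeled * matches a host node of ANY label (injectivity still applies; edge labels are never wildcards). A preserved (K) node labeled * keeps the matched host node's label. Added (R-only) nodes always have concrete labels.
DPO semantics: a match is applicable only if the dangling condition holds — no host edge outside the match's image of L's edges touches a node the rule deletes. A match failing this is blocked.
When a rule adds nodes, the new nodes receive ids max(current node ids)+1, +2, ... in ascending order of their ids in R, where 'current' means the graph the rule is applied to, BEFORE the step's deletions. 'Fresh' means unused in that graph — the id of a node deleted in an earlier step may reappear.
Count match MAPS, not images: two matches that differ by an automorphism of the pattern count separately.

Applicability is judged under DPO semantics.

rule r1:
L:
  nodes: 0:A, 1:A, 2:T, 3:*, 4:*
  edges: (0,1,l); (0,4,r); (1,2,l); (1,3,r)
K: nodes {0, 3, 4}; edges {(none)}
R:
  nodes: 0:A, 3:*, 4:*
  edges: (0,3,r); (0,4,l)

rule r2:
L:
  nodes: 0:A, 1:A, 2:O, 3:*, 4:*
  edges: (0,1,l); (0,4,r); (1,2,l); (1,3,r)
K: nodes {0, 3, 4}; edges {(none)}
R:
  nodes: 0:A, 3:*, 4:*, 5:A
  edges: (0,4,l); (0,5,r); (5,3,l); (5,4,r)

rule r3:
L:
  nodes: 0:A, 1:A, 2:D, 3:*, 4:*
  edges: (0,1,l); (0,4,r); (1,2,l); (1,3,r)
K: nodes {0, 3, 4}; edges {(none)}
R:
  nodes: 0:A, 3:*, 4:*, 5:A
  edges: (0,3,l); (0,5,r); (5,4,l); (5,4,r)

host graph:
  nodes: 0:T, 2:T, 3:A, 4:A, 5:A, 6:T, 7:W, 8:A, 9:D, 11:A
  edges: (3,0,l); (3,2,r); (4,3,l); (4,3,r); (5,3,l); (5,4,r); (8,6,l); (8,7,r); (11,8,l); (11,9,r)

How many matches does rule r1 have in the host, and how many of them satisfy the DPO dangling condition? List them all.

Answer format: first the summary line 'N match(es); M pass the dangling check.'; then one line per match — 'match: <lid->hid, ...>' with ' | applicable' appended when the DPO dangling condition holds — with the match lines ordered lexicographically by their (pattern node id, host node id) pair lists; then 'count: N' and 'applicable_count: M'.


2 match(es); 1 pass the dangling check.
match: 0->5, 1->3, 2->0, 3->2, 4->4
match: 0->11, 1->8, 2->6, 3->7, 4->9 | applicable
count: 2
applicable_count: 1


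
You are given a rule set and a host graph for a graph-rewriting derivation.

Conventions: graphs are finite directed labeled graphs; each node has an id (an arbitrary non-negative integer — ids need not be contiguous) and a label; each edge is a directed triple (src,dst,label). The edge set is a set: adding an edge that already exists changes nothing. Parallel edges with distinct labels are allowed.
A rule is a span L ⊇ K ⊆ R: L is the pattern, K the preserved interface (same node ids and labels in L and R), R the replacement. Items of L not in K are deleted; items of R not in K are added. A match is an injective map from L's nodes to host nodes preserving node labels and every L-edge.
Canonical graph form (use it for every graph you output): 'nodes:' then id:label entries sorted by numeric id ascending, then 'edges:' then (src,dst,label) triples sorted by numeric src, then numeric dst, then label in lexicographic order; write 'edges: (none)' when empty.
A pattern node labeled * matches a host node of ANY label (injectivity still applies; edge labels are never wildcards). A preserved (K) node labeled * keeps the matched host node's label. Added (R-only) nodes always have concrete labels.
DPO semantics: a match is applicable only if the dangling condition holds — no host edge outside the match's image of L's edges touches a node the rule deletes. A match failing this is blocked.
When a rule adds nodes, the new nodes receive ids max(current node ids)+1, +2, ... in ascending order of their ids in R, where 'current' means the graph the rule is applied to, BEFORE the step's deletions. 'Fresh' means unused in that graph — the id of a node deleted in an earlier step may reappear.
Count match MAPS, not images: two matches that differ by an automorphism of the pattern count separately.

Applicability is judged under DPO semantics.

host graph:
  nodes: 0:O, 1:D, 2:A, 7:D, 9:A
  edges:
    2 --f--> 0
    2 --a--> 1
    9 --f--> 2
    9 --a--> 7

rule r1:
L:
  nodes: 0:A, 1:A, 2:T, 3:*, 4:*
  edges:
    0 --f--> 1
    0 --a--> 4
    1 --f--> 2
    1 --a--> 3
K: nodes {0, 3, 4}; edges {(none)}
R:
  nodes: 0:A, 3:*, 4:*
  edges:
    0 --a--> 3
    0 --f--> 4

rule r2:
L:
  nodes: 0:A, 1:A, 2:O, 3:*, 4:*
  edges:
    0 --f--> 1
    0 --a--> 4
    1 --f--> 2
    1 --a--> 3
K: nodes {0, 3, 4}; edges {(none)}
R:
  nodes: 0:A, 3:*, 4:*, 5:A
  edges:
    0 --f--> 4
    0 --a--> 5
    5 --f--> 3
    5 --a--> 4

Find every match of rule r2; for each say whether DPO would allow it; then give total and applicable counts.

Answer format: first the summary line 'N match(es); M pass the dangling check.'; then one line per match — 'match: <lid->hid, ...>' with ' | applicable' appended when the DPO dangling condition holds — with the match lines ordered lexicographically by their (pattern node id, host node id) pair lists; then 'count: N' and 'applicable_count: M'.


1 match(es); 1 pass the dangling check.
match: 0->9, 1->2, 2->0, 3->1, 4->7 | applicable
count: 1
applicable_count: 1


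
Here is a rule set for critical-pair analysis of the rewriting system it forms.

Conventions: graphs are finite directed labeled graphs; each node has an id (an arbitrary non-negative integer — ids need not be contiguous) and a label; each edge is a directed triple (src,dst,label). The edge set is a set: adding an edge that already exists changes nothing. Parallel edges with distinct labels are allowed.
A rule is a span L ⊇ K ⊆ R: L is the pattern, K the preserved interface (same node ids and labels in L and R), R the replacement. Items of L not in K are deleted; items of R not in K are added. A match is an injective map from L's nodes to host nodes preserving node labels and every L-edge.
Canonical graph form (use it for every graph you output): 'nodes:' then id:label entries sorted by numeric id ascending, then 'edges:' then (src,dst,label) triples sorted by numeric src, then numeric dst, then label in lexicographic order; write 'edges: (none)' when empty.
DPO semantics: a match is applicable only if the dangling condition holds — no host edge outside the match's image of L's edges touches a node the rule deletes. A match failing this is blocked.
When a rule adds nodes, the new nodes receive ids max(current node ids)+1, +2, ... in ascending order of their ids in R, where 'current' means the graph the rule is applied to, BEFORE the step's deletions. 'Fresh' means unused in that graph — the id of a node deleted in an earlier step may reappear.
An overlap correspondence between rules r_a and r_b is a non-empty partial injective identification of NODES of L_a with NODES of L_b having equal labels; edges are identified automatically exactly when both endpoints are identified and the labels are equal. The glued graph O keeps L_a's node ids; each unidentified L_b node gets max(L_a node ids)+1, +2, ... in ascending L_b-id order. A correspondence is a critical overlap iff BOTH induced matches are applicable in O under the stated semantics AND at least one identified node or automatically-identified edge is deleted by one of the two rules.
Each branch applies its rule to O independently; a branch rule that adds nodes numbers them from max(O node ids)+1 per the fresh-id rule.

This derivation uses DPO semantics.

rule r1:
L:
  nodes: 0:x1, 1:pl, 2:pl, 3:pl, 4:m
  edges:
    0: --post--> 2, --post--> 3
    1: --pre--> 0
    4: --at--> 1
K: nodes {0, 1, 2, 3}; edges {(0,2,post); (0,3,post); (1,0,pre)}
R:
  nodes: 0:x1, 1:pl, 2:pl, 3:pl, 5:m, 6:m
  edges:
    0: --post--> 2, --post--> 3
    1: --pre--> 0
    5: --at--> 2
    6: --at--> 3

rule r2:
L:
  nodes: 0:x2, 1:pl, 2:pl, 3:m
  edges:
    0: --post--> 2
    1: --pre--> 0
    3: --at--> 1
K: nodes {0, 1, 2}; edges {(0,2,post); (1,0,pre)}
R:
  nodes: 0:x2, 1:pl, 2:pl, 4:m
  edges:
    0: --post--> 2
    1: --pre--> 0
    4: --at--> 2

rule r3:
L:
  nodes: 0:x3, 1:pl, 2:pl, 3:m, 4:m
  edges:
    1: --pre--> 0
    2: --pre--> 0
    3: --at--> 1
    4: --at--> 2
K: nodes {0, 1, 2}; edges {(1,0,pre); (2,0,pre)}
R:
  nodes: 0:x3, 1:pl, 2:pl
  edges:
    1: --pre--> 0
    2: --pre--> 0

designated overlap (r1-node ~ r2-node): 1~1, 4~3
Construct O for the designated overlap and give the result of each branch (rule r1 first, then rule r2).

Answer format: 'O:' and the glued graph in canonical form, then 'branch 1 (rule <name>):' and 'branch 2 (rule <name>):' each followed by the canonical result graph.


O:
nodes: 0:x1, 1:pl, 2:pl, 3:pl, 4:m, 5:x2, 6:pl
edges: (0,2,post); (0,3,post); (1,0,pre); (1,5,pre); (4,1,at); (5,6,post)
branch 1 (rule r1):
nodes: 0:x1, 1:pl, 2:pl, 3:pl, 5:x2, 6:pl, 7:m, 8:m
edges: (0,2,post); (0,3,post); (1,0,pre); (1,5,pre); (5,6,post); (7,2,at); (8,3,at)
branch 2 (rule r2):
nodes: 0:x1, 1:pl, 2:pl, 3:pl, 5:x2, 6:pl, 7:m
edges: (0,2,post); (0,3,post); (1,0,pre); (1,5,pre); (5,6,post); (7,6,at)


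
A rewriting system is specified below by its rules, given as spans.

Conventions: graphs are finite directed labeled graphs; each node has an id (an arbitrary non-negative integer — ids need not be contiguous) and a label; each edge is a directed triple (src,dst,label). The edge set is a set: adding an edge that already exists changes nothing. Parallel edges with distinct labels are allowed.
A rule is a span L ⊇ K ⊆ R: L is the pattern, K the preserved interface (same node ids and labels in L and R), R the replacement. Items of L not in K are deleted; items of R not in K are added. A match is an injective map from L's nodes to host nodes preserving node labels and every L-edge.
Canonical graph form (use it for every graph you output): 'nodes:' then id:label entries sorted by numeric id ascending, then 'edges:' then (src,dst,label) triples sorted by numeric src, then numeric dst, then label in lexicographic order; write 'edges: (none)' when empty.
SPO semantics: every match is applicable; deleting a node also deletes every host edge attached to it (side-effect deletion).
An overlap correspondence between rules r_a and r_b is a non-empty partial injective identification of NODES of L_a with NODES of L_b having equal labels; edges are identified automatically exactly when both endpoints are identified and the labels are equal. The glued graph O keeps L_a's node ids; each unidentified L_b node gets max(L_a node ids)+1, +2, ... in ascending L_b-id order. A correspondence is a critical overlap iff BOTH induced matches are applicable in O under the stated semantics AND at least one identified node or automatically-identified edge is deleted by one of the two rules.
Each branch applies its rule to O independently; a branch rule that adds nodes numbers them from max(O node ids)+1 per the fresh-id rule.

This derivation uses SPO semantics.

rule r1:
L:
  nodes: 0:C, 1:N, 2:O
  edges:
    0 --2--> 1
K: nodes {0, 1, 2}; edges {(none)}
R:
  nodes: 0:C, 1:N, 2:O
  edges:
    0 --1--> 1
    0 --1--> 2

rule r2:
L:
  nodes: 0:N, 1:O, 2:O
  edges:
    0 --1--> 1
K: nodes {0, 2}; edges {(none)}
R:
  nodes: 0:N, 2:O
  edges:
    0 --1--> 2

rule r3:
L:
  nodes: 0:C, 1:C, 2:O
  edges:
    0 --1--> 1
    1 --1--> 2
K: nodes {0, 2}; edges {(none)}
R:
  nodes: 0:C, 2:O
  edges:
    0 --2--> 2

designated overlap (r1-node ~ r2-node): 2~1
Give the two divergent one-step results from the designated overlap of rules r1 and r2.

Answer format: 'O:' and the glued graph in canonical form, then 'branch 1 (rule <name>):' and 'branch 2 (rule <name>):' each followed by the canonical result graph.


O:
nodes: 0:C, 1:N, 2:O, 3:N, 4:O
edges: (0,1,2); (3,2,1)
branch 1 (rule r1):
nodes: 0:C, 1:N, 2:O, 3:N, 4:O
edges: (0,1,1); (0,2,1); (3,2,1)
branch 2 (rule r2):
nodes: 0:C, 1:N, 3:N, 4:O
edges: (0,1,2); (3,4,1)


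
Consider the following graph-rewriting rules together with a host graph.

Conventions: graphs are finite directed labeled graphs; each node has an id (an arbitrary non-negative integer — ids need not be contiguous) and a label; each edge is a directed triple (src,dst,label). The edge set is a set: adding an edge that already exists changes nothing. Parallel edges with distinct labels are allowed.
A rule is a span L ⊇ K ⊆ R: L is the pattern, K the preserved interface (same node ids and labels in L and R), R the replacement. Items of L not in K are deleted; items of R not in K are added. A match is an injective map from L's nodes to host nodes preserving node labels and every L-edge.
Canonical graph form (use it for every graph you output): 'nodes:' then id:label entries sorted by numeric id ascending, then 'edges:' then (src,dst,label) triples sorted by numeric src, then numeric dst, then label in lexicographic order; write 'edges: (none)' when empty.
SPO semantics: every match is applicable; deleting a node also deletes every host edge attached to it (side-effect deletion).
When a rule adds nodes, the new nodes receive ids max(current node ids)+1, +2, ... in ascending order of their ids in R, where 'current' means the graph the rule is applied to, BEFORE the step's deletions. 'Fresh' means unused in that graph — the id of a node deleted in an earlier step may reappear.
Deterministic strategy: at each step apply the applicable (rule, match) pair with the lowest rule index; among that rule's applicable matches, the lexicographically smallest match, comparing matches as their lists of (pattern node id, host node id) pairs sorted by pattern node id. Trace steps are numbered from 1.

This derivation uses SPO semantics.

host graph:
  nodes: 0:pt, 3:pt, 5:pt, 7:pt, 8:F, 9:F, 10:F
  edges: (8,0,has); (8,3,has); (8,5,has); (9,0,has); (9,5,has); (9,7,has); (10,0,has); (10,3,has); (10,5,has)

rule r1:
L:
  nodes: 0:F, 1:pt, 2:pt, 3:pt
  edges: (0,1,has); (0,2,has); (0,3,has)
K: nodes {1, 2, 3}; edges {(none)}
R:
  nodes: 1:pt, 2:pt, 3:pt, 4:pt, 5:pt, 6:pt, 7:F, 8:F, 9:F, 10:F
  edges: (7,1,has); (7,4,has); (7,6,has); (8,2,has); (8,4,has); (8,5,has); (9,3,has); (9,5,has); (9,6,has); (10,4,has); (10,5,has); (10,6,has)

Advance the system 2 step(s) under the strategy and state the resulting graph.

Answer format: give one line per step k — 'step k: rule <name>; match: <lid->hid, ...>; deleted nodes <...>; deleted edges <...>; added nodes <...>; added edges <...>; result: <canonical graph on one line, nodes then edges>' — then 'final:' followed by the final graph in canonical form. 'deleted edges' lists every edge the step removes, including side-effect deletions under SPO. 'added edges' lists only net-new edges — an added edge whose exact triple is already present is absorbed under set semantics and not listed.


step 1: rule r1; match: 0->8, 1->0, 2->3, 3->5; deleted nodes 8; deleted edges (8,0,has); (8,3,has); (8,5,has); added nodes 11, 12, 13, 14, 15, 16, 17; added edges (14,0,has); (14,11,has); (14,13,has); (15,3,has); (15,11,has); (15,12,has); (16,5,has); (16,12,has); (16,13,has); (17,11,has); (17,12,has); (17,13,has); result: nodes: 0:pt, 3:pt, 5:pt, 7:pt, 9:F, 10:F, 11:pt, 12:pt, 13:pt, 14:F, 15:F, 16:F, 17:F edges: (9,0,has); (9,5,has); (9,7,has); (10,0,has); (10,3,has); (10,5,has); (14,0,has); (14,11,has); (14,13,has); (15,3,has); (15,11,has); (15,12,has); (16,5,has); (16,12,has); (16,13,has); (17,11,has); (17,12,has); (17,13,has)
step 2: rule r1; match: 0->9, 1->0, 2->5, 3->7; deleted nodes 9; deleted edges (9,0,has); (9,5,has); (9,7,has); added nodes 18, 19, 20, 21, 22, 23, 24; added edges (21,0,has); (21,18,has); (21,20,has); (22,5,has); (22,18,has); (22,19,has); (23,7,has); (23,19,has); (23,20,has); (24,18,has); (24,19,has); (24,20,has); result: nodes: 0:pt, 3:pt, 5:pt, 7:pt, 10:F, 11:pt, 12:pt, 13:pt, 14:F, 15:F, 16:F, 17:F, 18:pt, 19:pt, 20:pt, 21:F, 22:F, 23:F, 24:F edges: (10,0,has); (10,3,has); (10,5,has); (14,0,has); (14,11,has); (14,13,has); (15,3,has); (15,11,has); (15,12,has); (16,5,has); (16,12,has); (16,13,has); (17,11,has); (17,12,has); (17,13,has); (21,0,has); (21,18,has); (21,20,has); (22,5,has); (22,18,has); (22,19,has); (23,7,has); (23,19,has); (23,20,has); (24,18,has); (24,19,has); (24,20,has)
final:
nodes: 0:pt, 3:pt, 5:pt, 7:pt, 10:F, 11:pt, 12:pt, 13:pt, 14:F, 15:F, 16:F, 17:F, 18:pt, 19:pt, 20:pt, 21:F, 22:F, 23:F, 24:F
edges: (10,0,has); (10,3,has); (10,5,has); (14,0,has); (14,11,has); (14,13,has); (15,3,has); (15,11,has); (15,12,has); (16,5,has); (16,12,has); (16,13,has); (17,11,has); (17,12,has); (17,13,has); (21,0,has); (21,18,has); (21,20,has); (22,5,has); (22,18,has); (22,19,has); (23,7,has); (23,19,has); (23,20,has); (24,18,has); (24,19,has); (24,20,has)
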